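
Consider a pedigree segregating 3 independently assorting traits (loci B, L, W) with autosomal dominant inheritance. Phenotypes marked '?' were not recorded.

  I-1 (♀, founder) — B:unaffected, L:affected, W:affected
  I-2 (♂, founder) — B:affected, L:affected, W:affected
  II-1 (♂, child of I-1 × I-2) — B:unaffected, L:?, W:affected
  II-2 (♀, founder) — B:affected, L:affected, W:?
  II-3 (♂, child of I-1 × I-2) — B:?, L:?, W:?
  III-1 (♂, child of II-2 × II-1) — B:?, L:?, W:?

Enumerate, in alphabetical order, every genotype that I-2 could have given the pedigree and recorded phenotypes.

B/I-1 un ·: bb
B/I-2 aff ·: Bb
B/II-1 un I-1×I-2: bb
B/II-2 aff ·: Bb|BB
B/II-3 ? I-1×I-2: bb|Bb
B/III-1 ? II-2×II-1: bb|Bb
⇒ B over [I-1,I-2,II-1,II-2,II-3,III-1]: 6 consistent
L/I-1 aff ·: Ll|LL
L/I-2 aff ·: Ll|LL
L/II-1 ? I-1×I-2: ll|Ll|LL
L/II-2 aff ·: Ll|LL
L/II-3 ? I-1×I-2: ll|Ll|LL
L/III-1 ? II-2×II-1: ll|Ll|LL
⇒ L over [I-1,I-2,II-1,II-2,II-3,III-1]: 68 consistent
W/I-1 aff ·: Ww|WW
W/I-2 aff ·: Ww|WW
W/II-1 aff I-1×I-2: Ww|WW
W/II-2 ? ·: ww|Ww|WW
W/II-3 ? I-1×I-2: ww|Ww|WW
W/III-1 ? II-2×II-1: ww|Ww|WW
⇒ W over [I-1,I-2,II-1,II-2,II-3,III-1]: 81 consistent

I-2 ∈ {Bb LL WW, Bb LL Ww, Bb Ll WW, Bb Ll Ww}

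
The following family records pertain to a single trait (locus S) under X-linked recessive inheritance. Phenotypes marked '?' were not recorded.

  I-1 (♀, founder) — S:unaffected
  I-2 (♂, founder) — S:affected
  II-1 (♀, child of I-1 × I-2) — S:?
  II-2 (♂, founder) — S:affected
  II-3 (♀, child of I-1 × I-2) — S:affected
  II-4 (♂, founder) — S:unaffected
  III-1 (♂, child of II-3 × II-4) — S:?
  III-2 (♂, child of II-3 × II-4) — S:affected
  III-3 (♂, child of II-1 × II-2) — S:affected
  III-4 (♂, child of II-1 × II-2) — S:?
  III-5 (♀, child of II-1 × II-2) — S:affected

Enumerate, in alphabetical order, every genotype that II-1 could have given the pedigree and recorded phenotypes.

S/I-1 un ·: X^SX^s
S/I-2 aff ·: X^sY
S/II-1 ? I-1×I-2: X^SX^s|X^sX^s
S/II-2 aff ·: X^sY
S/II-3 aff I-1×I-2: X^sX^s
S/II-4 un ·: X^SY
S/III-1 ? II-3×II-4: X^sY
S/III-2 aff II-3×II-4: X^sY
S/III-3 aff II-1×II-2: X^sY
S/III-4 ? II-1×II-2: X^SY|X^sY
S/III-5 aff II-1×II-2: X^sX^s
⇒ S over [I-1,I-2,II-1,II-2,II-3,II-4,III-1,III-2,III-3,III-4,III-5]: 3 consistent

II-1 ∈ {X^SX^s, X^sX^s}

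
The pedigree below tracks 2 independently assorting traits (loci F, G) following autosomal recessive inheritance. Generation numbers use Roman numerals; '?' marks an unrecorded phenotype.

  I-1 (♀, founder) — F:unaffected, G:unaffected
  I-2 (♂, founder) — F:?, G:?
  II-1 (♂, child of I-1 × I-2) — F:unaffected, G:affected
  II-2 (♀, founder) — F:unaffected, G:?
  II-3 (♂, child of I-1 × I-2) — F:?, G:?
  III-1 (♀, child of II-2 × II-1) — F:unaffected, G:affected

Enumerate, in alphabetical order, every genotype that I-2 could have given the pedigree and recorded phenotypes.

I-2 ∈ {FF Gg, FF gg, Ff Gg, Ff gg, ff Gg, ff gg}

F/I-1 un ·: FF|Ff
F/I-2 ? ·: FF|Ff|ff
F/II-1 un I-1×I-2: FF|Ff
F/II-2 un ·: FF|Ff
F/II-3 ? I-1×I-2: FF|Ff|ff
F/III-1 un II-2×II-1: FF|Ff
⇒ F over [I-1,I-2,II-1,II-2,II-3,III-1]: 64 consistent
G/I-1 un ·: Gg
G/I-2 ? ·: Gg|gg
G/II-1 aff I-1×I-2: gg
G/II-2 ? ·: Gg|gg
G/II-3 ? I-1×I-2: GG|Gg|gg
G/III-1 aff II-2×II-1: gg
⇒ G over [I-1,I-2,II-1,II-2,II-3,III-1]: 10 consistent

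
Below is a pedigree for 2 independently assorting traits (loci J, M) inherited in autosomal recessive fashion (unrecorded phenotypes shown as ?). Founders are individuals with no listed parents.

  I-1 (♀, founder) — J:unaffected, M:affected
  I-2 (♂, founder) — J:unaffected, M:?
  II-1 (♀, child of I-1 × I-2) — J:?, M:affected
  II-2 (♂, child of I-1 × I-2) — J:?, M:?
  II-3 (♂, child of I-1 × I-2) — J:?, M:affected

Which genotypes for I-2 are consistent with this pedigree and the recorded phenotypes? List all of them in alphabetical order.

J/I-1 un ·: JJ|Jj
J/I-2 un ·: JJ|Jj
J/II-1 ? I-1×I-2: JJ|Jj|jj
J/II-2 ? I-1×I-2: JJ|Jj|jj
J/II-3 ? I-1×I-2: JJ|Jj|jj
⇒ J over [I-1,I-2,II-1,II-2,II-3]: 44 consistent
M/I-1 aff ·: mm
M/I-2 ? ·: Mm|mm
M/II-1 aff I-1×I-2: mm
M/II-2 ? I-1×I-2: Mm|mm
M/II-3 aff I-1×I-2: mm
⇒ M over [I-1,I-2,II-1,II-2,II-3]: 3 consistent

I-2 ∈ {JJ Mm, JJ mm, Jj Mm, Jj mm}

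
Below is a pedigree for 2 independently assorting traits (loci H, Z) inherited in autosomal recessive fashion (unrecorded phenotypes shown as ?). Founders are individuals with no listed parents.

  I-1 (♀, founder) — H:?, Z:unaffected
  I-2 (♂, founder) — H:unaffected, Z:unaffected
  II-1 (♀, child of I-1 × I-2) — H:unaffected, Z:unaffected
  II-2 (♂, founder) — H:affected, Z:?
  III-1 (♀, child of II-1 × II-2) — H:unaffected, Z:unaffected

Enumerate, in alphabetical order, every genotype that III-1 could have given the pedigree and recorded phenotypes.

H/I-1 ? ·: HH|Hh|hh
H/I-2 un ·: HH|Hh
H/II-1 un I-1×I-2: HH|Hh
H/II-2 aff ·: hh
H/III-1 un II-1×II-2: Hh
⇒ H over [I-1,I-2,II-1,II-2,III-1]: 9 consistent
Z/I-1 un ·: ZZ|Zz
Z/I-2 un ·: ZZ|Zz
Z/II-1 un I-1×I-2: ZZ|Zz
Z/II-2 ? ·: ZZ|Zz|zz
Z/III-1 un II-1×II-2: ZZ|Zz
⇒ Z over [I-1,I-2,II-1,II-2,III-1]: 31 consistent

III-1 ∈ {Hh ZZ, Hh Zz}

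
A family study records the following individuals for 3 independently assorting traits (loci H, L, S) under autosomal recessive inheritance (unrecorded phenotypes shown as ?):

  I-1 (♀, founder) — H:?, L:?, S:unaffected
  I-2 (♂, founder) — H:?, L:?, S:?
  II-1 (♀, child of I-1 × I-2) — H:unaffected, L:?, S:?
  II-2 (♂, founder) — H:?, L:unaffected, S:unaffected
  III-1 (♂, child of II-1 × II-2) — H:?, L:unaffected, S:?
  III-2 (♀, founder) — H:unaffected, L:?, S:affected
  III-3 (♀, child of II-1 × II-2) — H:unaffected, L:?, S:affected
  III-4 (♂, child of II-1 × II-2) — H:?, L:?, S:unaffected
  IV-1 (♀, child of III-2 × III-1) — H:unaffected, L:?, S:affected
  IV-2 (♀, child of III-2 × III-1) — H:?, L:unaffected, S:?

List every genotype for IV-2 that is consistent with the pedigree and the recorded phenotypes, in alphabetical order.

IV-2 ∈ {HH LL Ss, HH LL ss, HH Ll Ss, HH Ll ss, Hh LL Ss, Hh LL ss, Hh Ll Ss, Hh Ll ss, hh LL Ss, hh LL ss, hh Ll Ss, hh Ll ss}

H/I-1 ? ·: HH|Hh|hh
H/I-2 ? ·: HH|Hh|hh
H/II-1 un I-1×I-2: HH|Hh
H/II-2 ? ·: HH|Hh|hh
H/III-1 ? II-1×II-2: HH|Hh|hh
H/III-2 un ·: HH|Hh
H/III-3 un II-1×II-2: HH|Hh
H/III-4 ? II-1×II-2: HH|Hh|hh
H/IV-1 un III-2×III-1: HH|Hh
H/IV-2 ? III-2×III-1: HH|Hh|hh
⇒ H over [I-1,I-2,II-1,II-2,III-1,III-2,III-3,III-4,IV-1,IV-2]: 1658 consistent
L/I-1 ? ·: LL|Ll|ll
L/I-2 ? ·: LL|Ll|ll
L/II-1 ? I-1×I-2: LL|Ll|ll
L/II-2 un ·: LL|Ll
L/III-1 un II-1×II-2: LL|Ll
L/III-2 ? ·: LL|Ll|ll
L/III-3 ? II-1×II-2: LL|Ll|ll
L/III-4 ? II-1×II-2: LL|Ll|ll
L/IV-1 ? III-2×III-1: LL|Ll|ll
L/IV-2 un III-2×III-1: LL|Ll
⇒ L over [I-1,I-2,II-1,II-2,III-1,III-2,III-3,III-4,IV-1,IV-2]: 2190 consistent
S/I-1 un ·: SS|Ss
S/I-2 ? ·: SS|Ss|ss
S/II-1 ? I-1×I-2: Ss|ss
S/II-2 un ·: Ss
S/III-1 ? II-1×II-2: Ss|ss
S/III-2 aff ·: ss
S/III-3 aff II-1×II-2: ss
S/III-4 un II-1×II-2: SS|Ss
S/IV-1 aff III-2×III-1: ss
S/IV-2 ? III-2×III-1: Ss|ss
⇒ S over [I-1,I-2,II-1,II-2,III-1,III-2,III-3,III-4,IV-1,IV-2]: 36 consistent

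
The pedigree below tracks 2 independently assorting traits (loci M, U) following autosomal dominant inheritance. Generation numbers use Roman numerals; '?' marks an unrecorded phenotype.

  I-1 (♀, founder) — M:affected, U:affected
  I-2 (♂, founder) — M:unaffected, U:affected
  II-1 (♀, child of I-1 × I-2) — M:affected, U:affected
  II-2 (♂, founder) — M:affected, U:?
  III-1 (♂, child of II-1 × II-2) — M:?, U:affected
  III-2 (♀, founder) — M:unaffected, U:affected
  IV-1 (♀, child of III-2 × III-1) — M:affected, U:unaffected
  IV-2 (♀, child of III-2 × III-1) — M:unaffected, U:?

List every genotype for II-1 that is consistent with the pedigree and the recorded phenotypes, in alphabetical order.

M/I-1 aff ·: Mm|MM
M/I-2 un ·: mm
M/II-1 aff I-1×I-2: Mm
M/II-2 aff ·: Mm|MM
M/III-1 ? II-1×II-2: Mm
M/III-2 un ·: mm
M/IV-1 aff III-2×III-1: Mm
M/IV-2 un III-2×III-1: mm
⇒ M over [I-1,I-2,II-1,II-2,III-1,III-2,IV-1,IV-2]: 4 consistent
U/I-1 aff ·: Uu|UU
U/I-2 aff ·: Uu|UU
U/II-1 aff I-1×I-2: Uu|UU
U/II-2 ? ·: uu|Uu|UU
U/III-1 aff II-1×II-2: Uu
U/III-2 aff ·: Uu
U/IV-1 un III-2×III-1: uu
U/IV-2 ? III-2×III-1: uu|Uu|UU
⇒ U over [I-1,I-2,II-1,II-2,III-1,III-2,IV-1,IV-2]: 51 consistent

II-1 ∈ {Mm UU, Mm Uu}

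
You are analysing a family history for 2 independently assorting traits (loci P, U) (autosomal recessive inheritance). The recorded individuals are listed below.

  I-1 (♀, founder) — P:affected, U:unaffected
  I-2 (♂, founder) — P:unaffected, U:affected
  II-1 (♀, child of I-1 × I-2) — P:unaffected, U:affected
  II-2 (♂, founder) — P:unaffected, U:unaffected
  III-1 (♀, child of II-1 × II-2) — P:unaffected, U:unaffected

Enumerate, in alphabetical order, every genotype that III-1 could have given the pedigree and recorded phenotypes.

III-1 ∈ {PP Uu, Pp Uu}

P/I-1 aff ·: pp
P/I-2 un ·: PP|Pp
P/II-1 un I-1×I-2: Pp
P/II-2 un ·: PP|Pp
P/III-1 un II-1×II-2: PP|Pp
⇒ P over [I-1,I-2,II-1,II-2,III-1]: 8 consistent
U/I-1 un ·: Uu
U/I-2 aff ·: uu
U/II-1 aff I-1×I-2: uu
U/II-2 un ·: UU|Uu
U/III-1 un II-1×II-2: Uu
⇒ U over [I-1,I-2,II-1,II-2,III-1]: 2 consistent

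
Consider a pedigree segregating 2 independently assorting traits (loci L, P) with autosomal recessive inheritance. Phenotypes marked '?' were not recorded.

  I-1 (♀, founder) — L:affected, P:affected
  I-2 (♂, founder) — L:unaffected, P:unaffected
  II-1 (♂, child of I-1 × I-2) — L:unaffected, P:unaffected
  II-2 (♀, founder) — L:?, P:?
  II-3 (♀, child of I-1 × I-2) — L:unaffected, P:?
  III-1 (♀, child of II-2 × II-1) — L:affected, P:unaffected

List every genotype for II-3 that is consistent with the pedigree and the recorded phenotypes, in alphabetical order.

II-3 ∈ {Ll Pp, Ll pp}

L/I-1 aff ·: ll
L/I-2 un ·: LL|Ll
L/II-1 un I-1×I-2: Ll
L/II-2 ? ·: Ll|ll
L/II-3 un I-1×I-2: Ll
L/III-1 aff II-2×II-1: ll
⇒ L over [I-1,I-2,II-1,II-2,II-3,III-1]: 4 consistent
P/I-1 aff ·: pp
P/I-2 un ·: PP|Pp
P/II-1 un I-1×I-2: Pp
P/II-2 ? ·: PP|Pp|pp
P/II-3 ? I-1×I-2: Pp|pp
P/III-1 un II-2×II-1: PP|Pp
⇒ P over [I-1,I-2,II-1,II-2,II-3,III-1]: 15 consistent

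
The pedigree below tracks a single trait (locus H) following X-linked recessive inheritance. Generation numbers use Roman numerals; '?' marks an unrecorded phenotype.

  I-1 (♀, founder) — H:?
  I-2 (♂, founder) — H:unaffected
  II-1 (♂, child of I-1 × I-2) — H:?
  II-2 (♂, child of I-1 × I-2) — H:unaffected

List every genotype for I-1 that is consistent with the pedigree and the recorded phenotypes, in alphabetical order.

I-1 ∈ {X^HX^H, X^HX^h}

H/I-1 ? ·: X^HX^H|X^HX^h
H/I-2 un ·: X^HY
H/II-1 ? I-1×I-2: X^HY|X^hY
H/II-2 un I-1×I-2: X^HY
⇒ H over [I-1,I-2,II-1,II-2]: 3 consistent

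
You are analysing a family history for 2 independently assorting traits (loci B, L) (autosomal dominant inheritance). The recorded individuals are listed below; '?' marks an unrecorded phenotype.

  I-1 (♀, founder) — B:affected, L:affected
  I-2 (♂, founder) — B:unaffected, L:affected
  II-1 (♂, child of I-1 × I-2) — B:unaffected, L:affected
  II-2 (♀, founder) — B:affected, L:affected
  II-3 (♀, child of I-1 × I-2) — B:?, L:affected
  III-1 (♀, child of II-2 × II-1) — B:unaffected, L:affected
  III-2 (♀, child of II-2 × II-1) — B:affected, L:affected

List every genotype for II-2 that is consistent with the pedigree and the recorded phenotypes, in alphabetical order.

B/I-1 aff ·: Bb
B/I-2 un ·: bb
B/II-1 un I-1×I-2: bb
B/II-2 aff ·: Bb
B/II-3 ? I-1×I-2: bb|Bb
B/III-1 un II-2×II-1: bb
B/III-2 aff II-2×II-1: Bb
⇒ B over [I-1,I-2,II-1,II-2,II-3,III-1,III-2]: 2 consistent
L/I-1 aff ·: Ll|LL
L/I-2 aff ·: Ll|LL
L/II-1 aff I-1×I-2: Ll|LL
L/II-2 aff ·: Ll|LL
L/II-3 aff I-1×I-2: Ll|LL
L/III-1 aff II-2×II-1: Ll|LL
L/III-2 aff II-2×II-1: Ll|LL
⇒ L over [I-1,I-2,II-1,II-2,II-3,III-1,III-2]: 83 consistent

II-2 ∈ {Bb LL, Bb Ll}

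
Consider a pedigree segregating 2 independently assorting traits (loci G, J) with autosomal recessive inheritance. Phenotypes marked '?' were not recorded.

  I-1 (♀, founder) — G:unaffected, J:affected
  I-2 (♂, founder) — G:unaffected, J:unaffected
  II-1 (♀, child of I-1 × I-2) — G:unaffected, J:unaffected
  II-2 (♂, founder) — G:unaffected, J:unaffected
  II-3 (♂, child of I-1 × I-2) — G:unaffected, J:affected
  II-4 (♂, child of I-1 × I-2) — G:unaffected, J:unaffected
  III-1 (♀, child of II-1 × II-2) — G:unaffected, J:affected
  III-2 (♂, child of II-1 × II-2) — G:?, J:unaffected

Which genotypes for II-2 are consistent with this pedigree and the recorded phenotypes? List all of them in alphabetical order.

II-2 ∈ {GG Jj, Gg Jj}

G/I-1 un ·: GG|Gg
G/I-2 un ·: GG|Gg
G/II-1 un I-1×I-2: GG|Gg
G/II-2 un ·: GG|Gg
G/II-3 un I-1×I-2: GG|Gg
G/II-4 un I-1×I-2: GG|Gg
G/III-1 un II-1×II-2: GG|Gg
G/III-2 ? II-1×II-2: GG|Gg|gg
⇒ G over [I-1,I-2,II-1,II-2,II-3,II-4,III-1,III-2]: 185 consistent
J/I-1 aff ·: jj
J/I-2 un ·: Jj
J/II-1 un I-1×I-2: Jj
J/II-2 un ·: Jj
J/II-3 aff I-1×I-2: jj
J/II-4 un I-1×I-2: Jj
J/III-1 aff II-1×II-2: jj
J/III-2 un II-1×II-2: JJ|Jj
⇒ J over [I-1,I-2,II-1,II-2,II-3,II-4,III-1,III-2]: 2 consistent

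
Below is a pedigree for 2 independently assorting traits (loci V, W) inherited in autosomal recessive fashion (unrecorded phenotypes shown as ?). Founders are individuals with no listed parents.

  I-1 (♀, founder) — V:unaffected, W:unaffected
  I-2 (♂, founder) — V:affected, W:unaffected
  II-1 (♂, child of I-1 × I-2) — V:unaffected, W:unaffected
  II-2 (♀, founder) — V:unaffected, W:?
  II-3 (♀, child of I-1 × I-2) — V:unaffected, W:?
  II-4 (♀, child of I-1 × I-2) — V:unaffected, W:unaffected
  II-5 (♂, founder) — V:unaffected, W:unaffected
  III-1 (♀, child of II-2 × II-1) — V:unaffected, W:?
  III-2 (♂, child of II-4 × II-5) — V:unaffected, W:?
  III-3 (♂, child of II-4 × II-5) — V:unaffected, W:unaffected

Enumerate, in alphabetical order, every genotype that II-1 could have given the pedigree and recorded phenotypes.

V/I-1 un ·: VV|Vv
V/I-2 aff ·: vv
V/II-1 un I-1×I-2: Vv
V/II-2 un ·: VV|Vv
V/II-3 un I-1×I-2: Vv
V/II-4 un I-1×I-2: Vv
V/II-5 un ·: VV|Vv
V/III-1 un II-2×II-1: VV|Vv
V/III-2 un II-4×II-5: VV|Vv
V/III-3 un II-4×II-5: VV|Vv
⇒ V over [I-1,I-2,II-1,II-2,II-3,II-4,II-5,III-1,III-2,III-3]: 64 consistent
W/I-1 un ·: WW|Ww
W/I-2 un ·: WW|Ww
W/II-1 un I-1×I-2: WW|Ww
W/II-2 ? ·: WW|Ww|ww
W/II-3 ? I-1×I-2: WW|Ww|ww
W/II-4 un I-1×I-2: WW|Ww
W/II-5 un ·: WW|Ww
W/III-1 ? II-2×II-1: WW|Ww|ww
W/III-2 ? II-4×II-5: WW|Ww|ww
W/III-3 un II-4×II-5: WW|Ww
⇒ W over [I-1,I-2,II-1,II-2,II-3,II-4,II-5,III-1,III-2,III-3]: 1175 consistent

II-1 ∈ {Vv WW, Vv Ww}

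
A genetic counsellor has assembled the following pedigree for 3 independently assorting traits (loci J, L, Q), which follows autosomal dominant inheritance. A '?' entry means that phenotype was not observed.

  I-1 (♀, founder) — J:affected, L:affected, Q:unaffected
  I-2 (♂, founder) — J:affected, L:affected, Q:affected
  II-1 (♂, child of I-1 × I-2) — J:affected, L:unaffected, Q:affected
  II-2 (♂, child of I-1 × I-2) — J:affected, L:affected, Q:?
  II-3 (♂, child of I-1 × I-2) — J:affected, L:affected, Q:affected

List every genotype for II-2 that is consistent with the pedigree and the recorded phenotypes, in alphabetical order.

II-2 ∈ {JJ LL Qq, JJ LL qq, JJ Ll Qq, JJ Ll qq, Jj LL Qq, Jj LL qq, Jj Ll Qq, Jj Ll qq}

J/I-1 aff ·: Jj|JJ
J/I-2 aff ·: Jj|JJ
J/II-1 aff I-1×I-2: Jj|JJ
J/II-2 aff I-1×I-2: Jj|JJ
J/II-3 aff I-1×I-2: Jj|JJ
⇒ J over [I-1,I-2,II-1,II-2,II-3]: 25 consistent
L/I-1 aff ·: Ll
L/I-2 aff ·: Ll
L/II-1 un I-1×I-2: ll
L/II-2 aff I-1×I-2: Ll|LL
L/II-3 aff I-1×I-2: Ll|LL
⇒ L over [I-1,I-2,II-1,II-2,II-3]: 4 consistent
Q/I-1 un ·: qq
Q/I-2 aff ·: Qq|QQ
Q/II-1 aff I-1×I-2: Qq
Q/II-2 ? I-1×I-2: qq|Qq
Q/II-3 aff I-1×I-2: Qq
⇒ Q over [I-1,I-2,II-1,II-2,II-3]: 3 consistent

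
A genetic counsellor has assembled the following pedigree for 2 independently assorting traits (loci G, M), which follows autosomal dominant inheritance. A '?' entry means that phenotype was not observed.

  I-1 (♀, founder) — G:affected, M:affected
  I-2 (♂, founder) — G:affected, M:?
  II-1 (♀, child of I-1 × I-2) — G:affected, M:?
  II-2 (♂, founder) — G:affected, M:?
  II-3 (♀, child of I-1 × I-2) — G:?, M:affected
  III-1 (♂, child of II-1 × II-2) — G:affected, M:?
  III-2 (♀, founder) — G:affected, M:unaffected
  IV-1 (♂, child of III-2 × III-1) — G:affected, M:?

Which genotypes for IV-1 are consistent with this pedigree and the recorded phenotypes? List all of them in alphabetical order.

G/I-1 aff ·: Gg|GG
G/I-2 aff ·: Gg|GG
G/II-1 aff I-1×I-2: Gg|GG
G/II-2 aff ·: Gg|GG
G/II-3 ? I-1×I-2: gg|Gg|GG
G/III-1 aff II-1×II-2: Gg|GG
G/III-2 aff ·: Gg|GG
G/IV-1 aff III-2×III-1: Gg|GG
⇒ G over [I-1,I-2,II-1,II-2,II-3,III-1,III-2,IV-1]: 178 consistent
M/I-1 aff ·: Mm|MM
M/I-2 ? ·: mm|Mm|MM
M/II-1 ? I-1×I-2: mm|Mm|MM
M/II-2 ? ·: mm|Mm|MM
M/II-3 aff I-1×I-2: Mm|MM
M/III-1 ? II-1×II-2: mm|Mm|MM
M/III-2 un ·: mm
M/IV-1 ? III-2×III-1: mm|Mm
⇒ M over [I-1,I-2,II-1,II-2,II-3,III-1,III-2,IV-1]: 140 consistent

IV-1 ∈ {GG Mm, GG mm, Gg Mm, Gg mm}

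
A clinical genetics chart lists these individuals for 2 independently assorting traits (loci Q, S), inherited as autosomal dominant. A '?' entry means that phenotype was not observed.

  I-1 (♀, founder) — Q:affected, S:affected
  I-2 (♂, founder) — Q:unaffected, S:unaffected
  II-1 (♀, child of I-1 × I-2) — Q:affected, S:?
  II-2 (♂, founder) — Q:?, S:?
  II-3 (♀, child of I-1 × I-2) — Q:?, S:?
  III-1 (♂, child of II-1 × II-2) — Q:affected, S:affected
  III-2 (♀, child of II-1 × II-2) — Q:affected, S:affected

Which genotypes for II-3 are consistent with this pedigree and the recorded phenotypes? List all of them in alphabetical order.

Q/I-1 aff ·: Qq|QQ
Q/I-2 un ·: qq
Q/II-1 aff I-1×I-2: Qq
Q/II-2 ? ·: qq|Qq|QQ
Q/II-3 ? I-1×I-2: qq|Qq
Q/III-1 aff II-1×II-2: Qq|QQ
Q/III-2 aff II-1×II-2: Qq|QQ
⇒ Q over [I-1,I-2,II-1,II-2,II-3,III-1,III-2]: 27 consistent
S/I-1 aff ·: Ss|SS
S/I-2 un ·: ss
S/II-1 ? I-1×I-2: ss|Ss
S/II-2 ? ·: ss|Ss|SS
S/II-3 ? I-1×I-2: ss|Ss
S/III-1 aff II-1×II-2: Ss|SS
S/III-2 aff II-1×II-2: Ss|SS
⇒ S over [I-1,I-2,II-1,II-2,II-3,III-1,III-2]: 31 consistent

II-3 ∈ {Qq Ss, Qq ss, qq Ss, qq ss}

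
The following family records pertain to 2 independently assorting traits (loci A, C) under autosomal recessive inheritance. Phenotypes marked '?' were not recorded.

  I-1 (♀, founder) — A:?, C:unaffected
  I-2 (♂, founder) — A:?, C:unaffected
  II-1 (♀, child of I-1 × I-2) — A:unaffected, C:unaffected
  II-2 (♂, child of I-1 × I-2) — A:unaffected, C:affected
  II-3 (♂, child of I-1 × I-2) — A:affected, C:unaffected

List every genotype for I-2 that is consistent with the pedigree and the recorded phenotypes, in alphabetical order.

A/I-1 ? ·: Aa|aa
A/I-2 ? ·: Aa|aa
A/II-1 un I-1×I-2: AA|Aa
A/II-2 un I-1×I-2: AA|Aa
A/II-3 aff I-1×I-2: aa
⇒ A over [I-1,I-2,II-1,II-2,II-3]: 6 consistent
C/I-1 un ·: Cc
C/I-2 un ·: Cc
C/II-1 un I-1×I-2: CC|Cc
C/II-2 aff I-1×I-2: cc
C/II-3 un I-1×I-2: CC|Cc
⇒ C over [I-1,I-2,II-1,II-2,II-3]: 4 consistent

I-2 ∈ {Aa Cc, aa Cc}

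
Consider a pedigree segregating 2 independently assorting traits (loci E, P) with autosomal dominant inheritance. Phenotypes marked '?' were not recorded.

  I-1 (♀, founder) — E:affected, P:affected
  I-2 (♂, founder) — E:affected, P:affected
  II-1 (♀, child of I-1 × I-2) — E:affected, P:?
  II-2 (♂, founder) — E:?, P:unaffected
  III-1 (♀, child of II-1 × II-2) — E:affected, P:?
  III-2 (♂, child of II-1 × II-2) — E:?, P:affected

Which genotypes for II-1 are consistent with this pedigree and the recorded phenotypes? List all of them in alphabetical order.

E/I-1 aff ·: Ee|EE
E/I-2 aff ·: Ee|EE
E/II-1 aff I-1×I-2: Ee|EE
E/II-2 ? ·: ee|Ee|EE
E/III-1 aff II-1×II-2: Ee|EE
E/III-2 ? II-1×II-2: ee|Ee|EE
⇒ E over [I-1,I-2,II-1,II-2,III-1,III-2]: 60 consistent
P/I-1 aff ·: Pp|PP
P/I-2 aff ·: Pp|PP
P/II-1 ? I-1×I-2: Pp|PP
P/II-2 un ·: pp
P/III-1 ? II-1×II-2: pp|Pp
P/III-2 aff II-1×II-2: Pp
⇒ P over [I-1,I-2,II-1,II-2,III-1,III-2]: 10 consistent

II-1 ∈ {EE PP, EE Pp, Ee PP, Ee Pp}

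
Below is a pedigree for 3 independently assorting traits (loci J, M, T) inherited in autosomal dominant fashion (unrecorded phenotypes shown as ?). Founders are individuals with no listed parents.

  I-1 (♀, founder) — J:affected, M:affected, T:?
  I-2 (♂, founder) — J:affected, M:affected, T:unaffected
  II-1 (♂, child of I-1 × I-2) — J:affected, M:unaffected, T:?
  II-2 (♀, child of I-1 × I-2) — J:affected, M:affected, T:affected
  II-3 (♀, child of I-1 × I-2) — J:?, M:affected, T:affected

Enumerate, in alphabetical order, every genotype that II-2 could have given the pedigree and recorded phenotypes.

J/I-1 aff ·: Jj|JJ
J/I-2 aff ·: Jj|JJ
J/II-1 aff I-1×I-2: Jj|JJ
J/II-2 aff I-1×I-2: Jj|JJ
J/II-3 ? I-1×I-2: jj|Jj|JJ
⇒ J over [I-1,I-2,II-1,II-2,II-3]: 29 consistent
M/I-1 aff ·: Mm
M/I-2 aff ·: Mm
M/II-1 un I-1×I-2: mm
M/II-2 aff I-1×I-2: Mm|MM
M/II-3 aff I-1×I-2: Mm|MM
⇒ M over [I-1,I-2,II-1,II-2,II-3]: 4 consistent
T/I-1 ? ·: Tt|TT
T/I-2 un ·: tt
T/II-1 ? I-1×I-2: tt|Tt
T/II-2 aff I-1×I-2: Tt
T/II-3 aff I-1×I-2: Tt
⇒ T over [I-1,I-2,II-1,II-2,II-3]: 3 consistent

II-2 ∈ {JJ MM Tt, JJ Mm Tt, Jj MM Tt, Jj Mm Tt}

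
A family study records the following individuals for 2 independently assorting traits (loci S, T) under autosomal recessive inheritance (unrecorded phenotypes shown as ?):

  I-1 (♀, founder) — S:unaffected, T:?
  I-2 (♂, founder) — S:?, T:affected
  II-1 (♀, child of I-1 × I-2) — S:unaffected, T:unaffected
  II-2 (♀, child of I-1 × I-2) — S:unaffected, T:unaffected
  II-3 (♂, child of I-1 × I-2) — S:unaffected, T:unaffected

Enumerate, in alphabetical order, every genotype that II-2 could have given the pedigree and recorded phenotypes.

II-2 ∈ {SS Tt, Ss Tt}

S/I-1 un ·: SS|Ss
S/I-2 ? ·: SS|Ss|ss
S/II-1 un I-1×I-2: SS|Ss
S/II-2 un I-1×I-2: SS|Ss
S/II-3 un I-1×I-2: SS|Ss
⇒ S over [I-1,I-2,II-1,II-2,II-3]: 27 consistent
T/I-1 ? ·: TT|Tt
T/I-2 aff ·: tt
T/II-1 un I-1×I-2: Tt
T/II-2 un I-1×I-2: Tt
T/II-3 un I-1×I-2: Tt
⇒ T over [I-1,I-2,II-1,II-2,II-3]: 2 consistent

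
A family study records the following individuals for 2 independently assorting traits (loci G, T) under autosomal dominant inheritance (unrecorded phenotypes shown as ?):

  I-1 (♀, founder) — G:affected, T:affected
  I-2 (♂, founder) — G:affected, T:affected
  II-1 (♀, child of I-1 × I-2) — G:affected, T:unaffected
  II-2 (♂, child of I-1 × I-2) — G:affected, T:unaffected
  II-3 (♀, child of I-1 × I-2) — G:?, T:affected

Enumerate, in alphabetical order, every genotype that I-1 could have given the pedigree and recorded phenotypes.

G/I-1 aff ·: Gg|GG
G/I-2 aff ·: Gg|GG
G/II-1 aff I-1×I-2: Gg|GG
G/II-2 aff I-1×I-2: Gg|GG
G/II-3 ? I-1×I-2: gg|Gg|GG
⇒ G over [I-1,I-2,II-1,II-2,II-3]: 29 consistent
T/I-1 aff ·: Tt
T/I-2 aff ·: Tt
T/II-1 un I-1×I-2: tt
T/II-2 un I-1×I-2: tt
T/II-3 aff I-1×I-2: Tt|TT
⇒ T over [I-1,I-2,II-1,II-2,II-3]: 2 consistent

I-1 ∈ {GG Tt, Gg Tt}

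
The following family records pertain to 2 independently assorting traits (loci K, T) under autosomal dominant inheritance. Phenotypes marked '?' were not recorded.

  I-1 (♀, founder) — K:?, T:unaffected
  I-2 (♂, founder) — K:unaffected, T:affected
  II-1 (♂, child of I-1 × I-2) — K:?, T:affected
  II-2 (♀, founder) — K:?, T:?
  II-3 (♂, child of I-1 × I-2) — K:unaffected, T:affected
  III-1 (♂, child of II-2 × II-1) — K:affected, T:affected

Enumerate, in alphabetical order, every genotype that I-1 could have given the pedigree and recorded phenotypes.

K/I-1 ? ·: kk|Kk
K/I-2 un ·: kk
K/II-1 ? I-1×I-2: kk|Kk
K/II-2 ? ·: kk|Kk|KK
K/II-3 un I-1×I-2: kk
K/III-1 aff II-2×II-1: Kk|KK
⇒ K over [I-1,I-2,II-1,II-2,II-3,III-1]: 9 consistent
T/I-1 un ·: tt
T/I-2 aff ·: Tt|TT
T/II-1 aff I-1×I-2: Tt
T/II-2 ? ·: tt|Tt|TT
T/II-3 aff I-1×I-2: Tt
T/III-1 aff II-2×II-1: Tt|TT
⇒ T over [I-1,I-2,II-1,II-2,II-3,III-1]: 10 consistent

I-1 ∈ {Kk tt, kk tt}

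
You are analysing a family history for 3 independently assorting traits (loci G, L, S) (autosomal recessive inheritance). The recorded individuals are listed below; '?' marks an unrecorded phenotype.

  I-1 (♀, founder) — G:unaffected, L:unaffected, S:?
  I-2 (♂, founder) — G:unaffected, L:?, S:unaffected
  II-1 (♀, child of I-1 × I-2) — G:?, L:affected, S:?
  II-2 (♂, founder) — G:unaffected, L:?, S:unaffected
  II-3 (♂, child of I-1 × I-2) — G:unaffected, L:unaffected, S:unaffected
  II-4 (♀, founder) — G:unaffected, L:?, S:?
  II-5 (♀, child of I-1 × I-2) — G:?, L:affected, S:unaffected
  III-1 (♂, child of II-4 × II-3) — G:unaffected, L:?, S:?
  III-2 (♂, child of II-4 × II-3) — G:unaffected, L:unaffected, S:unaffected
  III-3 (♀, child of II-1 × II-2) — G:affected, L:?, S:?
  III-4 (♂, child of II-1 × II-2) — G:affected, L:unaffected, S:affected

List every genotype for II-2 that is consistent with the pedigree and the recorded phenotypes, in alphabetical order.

II-2 ∈ {Gg LL Ss, Gg Ll Ss}

G/I-1 un ·: GG|Gg
G/I-2 un ·: GG|Gg
G/II-1 ? I-1×I-2: Gg|gg
G/II-2 un ·: Gg
G/II-3 un I-1×I-2: GG|Gg
G/II-4 un ·: GG|Gg
G/II-5 ? I-1×I-2: GG|Gg|gg
G/III-1 un II-4×II-3: GG|Gg
G/III-2 un II-4×II-3: GG|Gg
G/III-3 aff II-1×II-2: gg
G/III-4 aff II-1×II-2: gg
⇒ G over [I-1,I-2,II-1,II-2,II-3,II-4,II-5,III-1,III-2,III-3,III-4]: 130 consistent
L/I-1 un ·: Ll
L/I-2 ? ·: Ll|ll
L/II-1 aff I-1×I-2: ll
L/II-2 ? ·: LL|Ll
L/II-3 un I-1×I-2: LL|Ll
L/II-4 ? ·: LL|Ll|ll
L/II-5 aff I-1×I-2: ll
L/III-1 ? II-4×II-3: LL|Ll|ll
L/III-2 un II-4×II-3: LL|Ll
L/III-3 ? II-1×II-2: Ll|ll
L/III-4 un II-1×II-2: Ll
⇒ L over [I-1,I-2,II-1,II-2,II-3,II-4,II-5,III-1,III-2,III-3,III-4]: 90 consistent
S/I-1 ? ·: SS|Ss|ss
S/I-2 un ·: SS|Ss
S/II-1 ? I-1×I-2: Ss|ss
S/II-2 un ·: Ss
S/II-3 un I-1×I-2: SS|Ss
S/II-4 ? ·: SS|Ss|ss
S/II-5 un I-1×I-2: SS|Ss
S/III-1 ? II-4×II-3: SS|Ss|ss
S/III-2 un II-4×II-3: SS|Ss
S/III-3 ? II-1×II-2: SS|Ss|ss
S/III-4 aff II-1×II-2: ss
⇒ S over [I-1,I-2,II-1,II-2,II-3,II-4,II-5,III-1,III-2,III-3,III-4]: 492 consistent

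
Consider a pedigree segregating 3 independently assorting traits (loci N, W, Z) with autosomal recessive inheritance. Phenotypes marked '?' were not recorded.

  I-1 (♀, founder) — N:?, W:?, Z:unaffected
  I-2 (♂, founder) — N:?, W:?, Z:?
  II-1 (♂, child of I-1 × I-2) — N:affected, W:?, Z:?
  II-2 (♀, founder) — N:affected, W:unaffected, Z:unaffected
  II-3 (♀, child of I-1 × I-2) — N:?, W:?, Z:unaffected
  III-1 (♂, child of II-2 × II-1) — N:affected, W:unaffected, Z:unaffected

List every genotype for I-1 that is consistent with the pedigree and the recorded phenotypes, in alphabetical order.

N/I-1 ? ·: Nn|nn
N/I-2 ? ·: Nn|nn
N/II-1 aff I-1×I-2: nn
N/II-2 aff ·: nn
N/II-3 ? I-1×I-2: NN|Nn|nn
N/III-1 aff II-2×II-1: nn
⇒ N over [I-1,I-2,II-1,II-2,II-3,III-1]: 8 consistent
W/I-1 ? ·: WW|Ww|ww
W/I-2 ? ·: WW|Ww|ww
W/II-1 ? I-1×I-2: WW|Ww|ww
W/II-2 un ·: WW|Ww
W/II-3 ? I-1×I-2: WW|Ww|ww
W/III-1 un II-2×II-1: WW|Ww
⇒ W over [I-1,I-2,II-1,II-2,II-3,III-1]: 92 consistent
Z/I-1 un ·: ZZ|Zz
Z/I-2 ? ·: ZZ|Zz|zz
Z/II-1 ? I-1×I-2: ZZ|Zz|zz
Z/II-2 un ·: ZZ|Zz
Z/II-3 un I-1×I-2: ZZ|Zz
Z/III-1 un II-2×II-1: ZZ|Zz
⇒ Z over [I-1,I-2,II-1,II-2,II-3,III-1]: 59 consistent

I-1 ∈ {Nn WW ZZ, Nn WW Zz, Nn Ww ZZ, Nn Ww Zz, Nn ww ZZ, Nn ww Zz, nn WW ZZ, nn WW Zz, nn Ww ZZ, nn Ww Zz, nn ww ZZ, nn ww Zz}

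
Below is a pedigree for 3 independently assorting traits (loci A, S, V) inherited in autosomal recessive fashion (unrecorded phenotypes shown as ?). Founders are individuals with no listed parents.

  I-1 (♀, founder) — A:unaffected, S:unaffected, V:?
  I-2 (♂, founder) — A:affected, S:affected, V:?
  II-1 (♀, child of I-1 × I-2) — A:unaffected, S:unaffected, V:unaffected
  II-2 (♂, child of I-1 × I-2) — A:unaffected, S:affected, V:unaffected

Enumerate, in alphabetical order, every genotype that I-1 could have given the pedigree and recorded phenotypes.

I-1 ∈ {AA Ss VV, AA Ss Vv, AA Ss vv, Aa Ss VV, Aa Ss Vv, Aa Ss vv}

A/I-1 un ·: AA|Aa
A/I-2 aff ·: aa
A/II-1 un I-1×I-2: Aa
A/II-2 un I-1×I-2: Aa
⇒ A over [I-1,I-2,II-1,II-2]: 2 consistent
S/I-1 un ·: Ss
S/I-2 aff ·: ss
S/II-1 un I-1×I-2: Ss
S/II-2 aff I-1×I-2: ss
⇒ S over [I-1,I-2,II-1,II-2]: 1 consistent
V/I-1 ? ·: VV|Vv|vv
V/I-2 ? ·: VV|Vv|vv
V/II-1 un I-1×I-2: VV|Vv
V/II-2 un I-1×I-2: VV|Vv
⇒ V over [I-1,I-2,II-1,II-2]: 17 consistent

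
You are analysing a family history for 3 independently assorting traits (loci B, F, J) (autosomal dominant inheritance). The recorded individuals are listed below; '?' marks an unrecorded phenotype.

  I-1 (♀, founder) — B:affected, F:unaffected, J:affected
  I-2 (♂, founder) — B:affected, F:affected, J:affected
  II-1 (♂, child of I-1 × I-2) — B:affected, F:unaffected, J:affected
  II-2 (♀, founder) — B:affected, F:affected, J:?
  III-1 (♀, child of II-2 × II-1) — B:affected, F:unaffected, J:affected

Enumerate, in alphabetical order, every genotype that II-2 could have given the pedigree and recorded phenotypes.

B/I-1 aff ·: Bb|BB
B/I-2 aff ·: Bb|BB
B/II-1 aff I-1×I-2: Bb|BB
B/II-2 aff ·: Bb|BB
B/III-1 aff II-2×II-1: Bb|BB
⇒ B over [I-1,I-2,II-1,II-2,III-1]: 24 consistent
F/I-1 un ·: ff
F/I-2 aff ·: Ff
F/II-1 un I-1×I-2: ff
F/II-2 aff ·: Ff
F/III-1 un II-2×II-1: ff
⇒ F over [I-1,I-2,II-1,II-2,III-1]: 1 consistent
J/I-1 aff ·: Jj|JJ
J/I-2 aff ·: Jj|JJ
J/II-1 aff I-1×I-2: Jj|JJ
J/II-2 ? ·: jj|Jj|JJ
J/III-1 aff II-2×II-1: Jj|JJ
⇒ J over [I-1,I-2,II-1,II-2,III-1]: 31 consistent

II-2 ∈ {BB Ff JJ, BB Ff Jj, BB Ff jj, Bb Ff JJ, Bb Ff Jj, Bb Ff jj}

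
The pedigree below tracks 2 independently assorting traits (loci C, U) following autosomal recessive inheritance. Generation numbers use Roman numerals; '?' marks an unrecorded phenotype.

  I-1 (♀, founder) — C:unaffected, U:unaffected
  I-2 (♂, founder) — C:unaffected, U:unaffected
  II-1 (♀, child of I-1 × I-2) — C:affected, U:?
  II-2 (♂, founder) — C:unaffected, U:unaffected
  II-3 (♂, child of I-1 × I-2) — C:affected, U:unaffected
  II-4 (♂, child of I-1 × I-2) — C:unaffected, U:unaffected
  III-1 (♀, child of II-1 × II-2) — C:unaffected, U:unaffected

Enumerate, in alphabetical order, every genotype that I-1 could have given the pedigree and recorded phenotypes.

I-1 ∈ {Cc UU, Cc Uu}

C/I-1 un ·: Cc
C/I-2 un ·: Cc
C/II-1 aff I-1×I-2: cc
C/II-2 un ·: CC|Cc
C/II-3 aff I-1×I-2: cc
C/II-4 un I-1×I-2: CC|Cc
C/III-1 un II-1×II-2: Cc
⇒ C over [I-1,I-2,II-1,II-2,II-3,II-4,III-1]: 4 consistent
U/I-1 un ·: UU|Uu
U/I-2 un ·: UU|Uu
U/II-1 ? I-1×I-2: UU|Uu|uu
U/II-2 un ·: UU|Uu
U/II-3 un I-1×I-2: UU|Uu
U/II-4 un I-1×I-2: UU|Uu
U/III-1 un II-1×II-2: UU|Uu
⇒ U over [I-1,I-2,II-1,II-2,II-3,II-4,III-1]: 95 consistent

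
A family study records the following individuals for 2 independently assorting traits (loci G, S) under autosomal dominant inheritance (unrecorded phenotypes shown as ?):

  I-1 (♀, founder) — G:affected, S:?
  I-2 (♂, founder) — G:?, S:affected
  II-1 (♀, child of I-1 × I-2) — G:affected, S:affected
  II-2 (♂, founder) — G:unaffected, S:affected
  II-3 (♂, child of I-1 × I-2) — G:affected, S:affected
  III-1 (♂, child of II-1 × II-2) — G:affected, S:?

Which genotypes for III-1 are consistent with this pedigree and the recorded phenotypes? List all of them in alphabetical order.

III-1 ∈ {Gg SS, Gg Ss, Gg ss}

G/I-1 aff ·: Gg|GG
G/I-2 ? ·: gg|Gg|GG
G/II-1 aff I-1×I-2: Gg|GG
G/II-2 un ·: gg
G/II-3 aff I-1×I-2: Gg|GG
G/III-1 aff II-1×II-2: Gg
⇒ G over [I-1,I-2,II-1,II-2,II-3,III-1]: 15 consistent
S/I-1 ? ·: ss|Ss|SS
S/I-2 aff ·: Ss|SS
S/II-1 aff I-1×I-2: Ss|SS
S/II-2 aff ·: Ss|SS
S/II-3 aff I-1×I-2: Ss|SS
S/III-1 ? II-1×II-2: ss|Ss|SS
⇒ S over [I-1,I-2,II-1,II-2,II-3,III-1]: 61 consistent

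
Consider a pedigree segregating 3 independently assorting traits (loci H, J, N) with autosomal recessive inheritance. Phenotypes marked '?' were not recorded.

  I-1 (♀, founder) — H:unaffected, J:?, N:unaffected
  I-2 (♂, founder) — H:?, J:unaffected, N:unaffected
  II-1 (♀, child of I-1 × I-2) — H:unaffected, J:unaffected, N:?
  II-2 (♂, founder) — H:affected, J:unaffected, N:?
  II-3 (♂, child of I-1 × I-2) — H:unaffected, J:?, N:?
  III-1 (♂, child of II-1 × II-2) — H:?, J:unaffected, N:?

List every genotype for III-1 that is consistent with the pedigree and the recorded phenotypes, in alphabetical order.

H/I-1 un ·: HH|Hh
H/I-2 ? ·: HH|Hh|hh
H/II-1 un I-1×I-2: HH|Hh
H/II-2 aff ·: hh
H/II-3 un I-1×I-2: HH|Hh
H/III-1 ? II-1×II-2: Hh|hh
⇒ H over [I-1,I-2,II-1,II-2,II-3,III-1]: 23 consistent
J/I-1 ? ·: JJ|Jj|jj
J/I-2 un ·: JJ|Jj
J/II-1 un I-1×I-2: JJ|Jj
J/II-2 un ·: JJ|Jj
J/II-3 ? I-1×I-2: JJ|Jj|jj
J/III-1 un II-1×II-2: JJ|Jj
⇒ J over [I-1,I-2,II-1,II-2,II-3,III-1]: 64 consistent
N/I-1 un ·: NN|Nn
N/I-2 un ·: NN|Nn
N/II-1 ? I-1×I-2: NN|Nn|nn
N/II-2 ? ·: NN|Nn|nn
N/II-3 ? I-1×I-2: NN|Nn|nn
N/III-1 ? II-1×II-2: NN|Nn|nn
⇒ N over [I-1,I-2,II-1,II-2,II-3,III-1]: 93 consistent

III-1 ∈ {Hh JJ NN, Hh JJ Nn, Hh JJ nn, Hh Jj NN, Hh Jj Nn, Hh Jj nn, hh JJ NN, hh JJ Nn, hh JJ nn, hh Jj NN, hh Jj Nn, hh Jj nn}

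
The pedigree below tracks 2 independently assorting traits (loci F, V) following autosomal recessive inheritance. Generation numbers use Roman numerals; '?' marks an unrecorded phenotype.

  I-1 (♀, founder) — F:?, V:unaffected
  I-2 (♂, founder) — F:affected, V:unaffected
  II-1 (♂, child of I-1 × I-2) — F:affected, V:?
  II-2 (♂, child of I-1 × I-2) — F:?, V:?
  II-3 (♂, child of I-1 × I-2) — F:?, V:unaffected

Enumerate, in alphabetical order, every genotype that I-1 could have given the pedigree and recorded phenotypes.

I-1 ∈ {Ff VV, Ff Vv, ff VV, ff Vv}

F/I-1 ? ·: Ff|ff
F/I-2 aff ·: ff
F/II-1 aff I-1×I-2: ff
F/II-2 ? I-1×I-2: Ff|ff
F/II-3 ? I-1×I-2: Ff|ff
⇒ F over [I-1,I-2,II-1,II-2,II-3]: 5 consistent
V/I-1 un ·: VV|Vv
V/I-2 un ·: VV|Vv
V/II-1 ? I-1×I-2: VV|Vv|vv
V/II-2 ? I-1×I-2: VV|Vv|vv
V/II-3 un I-1×I-2: VV|Vv
⇒ V over [I-1,I-2,II-1,II-2,II-3]: 35 consistent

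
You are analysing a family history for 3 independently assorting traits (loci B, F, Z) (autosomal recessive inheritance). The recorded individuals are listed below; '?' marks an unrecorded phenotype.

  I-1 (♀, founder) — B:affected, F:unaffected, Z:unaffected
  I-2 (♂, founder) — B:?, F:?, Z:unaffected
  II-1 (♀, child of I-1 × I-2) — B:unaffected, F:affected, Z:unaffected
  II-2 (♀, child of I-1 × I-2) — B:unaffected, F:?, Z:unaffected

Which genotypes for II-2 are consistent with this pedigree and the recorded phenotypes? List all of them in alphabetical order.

II-2 ∈ {Bb FF ZZ, Bb FF Zz, Bb Ff ZZ, Bb Ff Zz, Bb ff ZZ, Bb ff Zz}

B/I-1 aff ·: bb
B/I-2 ? ·: BB|Bb
B/II-1 un I-1×I-2: Bb
B/II-2 un I-1×I-2: Bb
⇒ B over [I-1,I-2,II-1,II-2]: 2 consistent
F/I-1 un ·: Ff
F/I-2 ? ·: Ff|ff
F/II-1 aff I-1×I-2: ff
F/II-2 ? I-1×I-2: FF|Ff|ff
⇒ F over [I-1,I-2,II-1,II-2]: 5 consistent
Z/I-1 un ·: ZZ|Zz
Z/I-2 un ·: ZZ|Zz
Z/II-1 un I-1×I-2: ZZ|Zz
Z/II-2 un I-1×I-2: ZZ|Zz
⇒ Z over [I-1,I-2,II-1,II-2]: 13 consistent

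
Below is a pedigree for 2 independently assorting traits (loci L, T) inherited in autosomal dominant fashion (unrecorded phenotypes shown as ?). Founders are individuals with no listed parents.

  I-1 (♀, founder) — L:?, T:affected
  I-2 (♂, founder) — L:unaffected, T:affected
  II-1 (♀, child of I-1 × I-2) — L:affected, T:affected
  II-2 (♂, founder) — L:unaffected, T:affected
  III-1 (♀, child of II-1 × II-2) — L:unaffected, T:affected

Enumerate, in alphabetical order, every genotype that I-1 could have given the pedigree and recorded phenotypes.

L/I-1 ? ·: Ll|LL
L/I-2 un ·: ll
L/II-1 aff I-1×I-2: Ll
L/II-2 un ·: ll
L/III-1 un II-1×II-2: ll
⇒ L over [I-1,I-2,II-1,II-2,III-1]: 2 consistent
T/I-1 aff ·: Tt|TT
T/I-2 aff ·: Tt|TT
T/II-1 aff I-1×I-2: Tt|TT
T/II-2 aff ·: Tt|TT
T/III-1 aff II-1×II-2: Tt|TT
⇒ T over [I-1,I-2,II-1,II-2,III-1]: 24 consistent

I-1 ∈ {LL TT, LL Tt, Ll TT, Ll Tt}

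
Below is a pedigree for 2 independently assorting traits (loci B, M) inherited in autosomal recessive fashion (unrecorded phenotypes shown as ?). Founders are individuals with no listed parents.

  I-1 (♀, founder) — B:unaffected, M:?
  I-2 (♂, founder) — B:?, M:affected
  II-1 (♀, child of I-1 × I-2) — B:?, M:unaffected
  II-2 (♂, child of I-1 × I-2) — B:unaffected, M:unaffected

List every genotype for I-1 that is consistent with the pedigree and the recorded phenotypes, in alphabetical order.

B/I-1 un ·: BB|Bb
B/I-2 ? ·: BB|Bb|bb
B/II-1 ? I-1×I-2: BB|Bb|bb
B/II-2 un I-1×I-2: BB|Bb
⇒ B over [I-1,I-2,II-1,II-2]: 18 consistent
M/I-1 ? ·: MM|Mm
M/I-2 aff ·: mm
M/II-1 un I-1×I-2: Mm
M/II-2 un I-1×I-2: Mm
⇒ M over [I-1,I-2,II-1,II-2]: 2 consistent

I-1 ∈ {BB MM, BB Mm, Bb MM, Bb Mm}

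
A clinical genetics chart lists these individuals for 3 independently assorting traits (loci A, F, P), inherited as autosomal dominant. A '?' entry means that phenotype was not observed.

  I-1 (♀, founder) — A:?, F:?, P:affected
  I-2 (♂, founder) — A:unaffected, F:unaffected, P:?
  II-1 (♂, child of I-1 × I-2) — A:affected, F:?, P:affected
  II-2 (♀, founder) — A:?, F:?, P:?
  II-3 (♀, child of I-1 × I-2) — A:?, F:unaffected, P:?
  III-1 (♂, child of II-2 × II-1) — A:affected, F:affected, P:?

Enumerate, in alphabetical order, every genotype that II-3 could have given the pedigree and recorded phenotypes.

II-3 ∈ {Aa ff PP, Aa ff Pp, Aa ff pp, aa ff PP, aa ff Pp, aa ff pp}

A/I-1 ? ·: Aa|AA
A/I-2 un ·: aa
A/II-1 aff I-1×I-2: Aa
A/II-2 ? ·: aa|Aa|AA
A/II-3 ? I-1×I-2: aa|Aa
A/III-1 aff II-2×II-1: Aa|AA
⇒ A over [I-1,I-2,II-1,II-2,II-3,III-1]: 15 consistent
F/I-1 ? ·: ff|Ff
F/I-2 un ·: ff
F/II-1 ? I-1×I-2: ff|Ff
F/II-2 ? ·: ff|Ff|FF
F/II-3 un I-1×I-2: ff
F/III-1 aff II-2×II-1: Ff|FF
⇒ F over [I-1,I-2,II-1,II-2,II-3,III-1]: 9 consistent
P/I-1 aff ·: Pp|PP
P/I-2 ? ·: pp|Pp|PP
P/II-1 aff I-1×I-2: Pp|PP
P/II-2 ? ·: pp|Pp|PP
P/II-3 ? I-1×I-2: pp|Pp|PP
P/III-1 ? II-2×II-1: pp|Pp|PP
⇒ P over [I-1,I-2,II-1,II-2,II-3,III-1]: 102 consistent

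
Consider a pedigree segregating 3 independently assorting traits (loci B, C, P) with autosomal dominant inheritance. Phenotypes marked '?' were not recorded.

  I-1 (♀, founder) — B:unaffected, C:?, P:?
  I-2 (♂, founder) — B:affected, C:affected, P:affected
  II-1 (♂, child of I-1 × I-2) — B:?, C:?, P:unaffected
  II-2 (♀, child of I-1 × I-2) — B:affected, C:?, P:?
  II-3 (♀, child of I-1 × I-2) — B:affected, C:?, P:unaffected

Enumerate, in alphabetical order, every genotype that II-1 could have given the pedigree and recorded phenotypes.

B/I-1 un ·: bb
B/I-2 aff ·: Bb|BB
B/II-1 ? I-1×I-2: bb|Bb
B/II-2 aff I-1×I-2: Bb
B/II-3 aff I-1×I-2: Bb
⇒ B over [I-1,I-2,II-1,II-2,II-3]: 3 consistent
C/I-1 ? ·: cc|Cc|CC
C/I-2 aff ·: Cc|CC
C/II-1 ? I-1×I-2: cc|Cc|CC
C/II-2 ? I-1×I-2: cc|Cc|CC
C/II-3 ? I-1×I-2: cc|Cc|CC
⇒ C over [I-1,I-2,II-1,II-2,II-3]: 53 consistent
P/I-1 ? ·: pp|Pp
P/I-2 aff ·: Pp
P/II-1 un I-1×I-2: pp
P/II-2 ? I-1×I-2: pp|Pp|PP
P/II-3 un I-1×I-2: pp
⇒ P over [I-1,I-2,II-1,II-2,II-3]: 5 consistent

II-1 ∈ {Bb CC pp, Bb Cc pp, Bb cc pp, bb CC pp, bb Cc pp, bb cc pp}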